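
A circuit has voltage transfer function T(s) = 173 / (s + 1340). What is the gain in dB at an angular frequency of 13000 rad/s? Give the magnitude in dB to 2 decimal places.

|j13000 + 1340| = √(13000² + 1340²) = 1.307e+04
|T(j13000)| = 173 / 1.307e+04 = 0.013238
20 log₁₀(0.013238) = -37.564 dB

-37.56 dB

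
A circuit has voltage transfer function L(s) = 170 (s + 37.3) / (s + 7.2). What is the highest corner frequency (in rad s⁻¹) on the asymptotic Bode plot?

37.3 rad s⁻¹

Break frequencies occur at each pole and zero magnitude: 7.2 rad s⁻¹, 37.3 rad s⁻¹.
The highest is 37.3 rad s⁻¹.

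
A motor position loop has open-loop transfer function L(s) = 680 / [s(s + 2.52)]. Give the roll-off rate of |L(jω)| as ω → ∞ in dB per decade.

With 0 zeros and 2 poles, the high-frequency asymptotic slope is 20 × (0 − 2) = -40 dB/decade.

-40 dB/decade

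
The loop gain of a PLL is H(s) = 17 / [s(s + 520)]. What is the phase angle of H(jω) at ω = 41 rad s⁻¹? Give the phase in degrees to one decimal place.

∠(j41 + 520) = arctan(41/520) = 4.51°
∠(j41) = 90.00°
∠H(j41) = − (4.51° + 90.00°) = -94.51°

-94.5°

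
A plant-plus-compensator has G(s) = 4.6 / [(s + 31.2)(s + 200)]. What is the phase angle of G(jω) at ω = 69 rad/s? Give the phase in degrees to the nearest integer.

-85°

∠(j69 + 31.2) = arctan(69/31.2) = 65.67°
∠(j69 + 200) = arctan(69/200) = 19.03°
∠G(j69) = − (65.67° + 19.03°) = -84.70°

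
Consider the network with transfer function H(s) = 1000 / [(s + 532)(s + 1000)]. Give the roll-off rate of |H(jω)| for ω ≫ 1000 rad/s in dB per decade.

With 0 zeros and 2 poles, the high-frequency asymptotic slope is 20 × (0 − 2) = -40 dB/decade.

-40 dB/decade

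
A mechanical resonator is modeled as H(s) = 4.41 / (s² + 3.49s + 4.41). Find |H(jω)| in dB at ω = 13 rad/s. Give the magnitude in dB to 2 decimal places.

|(j13)² + 3.49(j13) + 4.41| = |-164.59 + j45.37| = 170.7
|H(j13)| = 4.41 / 170.7 = 0.02583
20 log₁₀(0.02583) = -31.757 dB

-31.76 dB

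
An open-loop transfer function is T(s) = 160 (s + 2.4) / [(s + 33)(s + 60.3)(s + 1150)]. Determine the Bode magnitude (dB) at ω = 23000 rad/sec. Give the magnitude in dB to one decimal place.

-130.4 dB

|j23000 + 2.4| = √(23000² + 2.4²) = 2.3e+04
|j23000 + 33| = √(23000² + 33²) = 2.3e+04
|j23000 + 60.3| = √(23000² + 60.3²) = 2.3e+04
|j23000 + 1150| = √(23000² + 1150²) = 2.303e+04
|T(j23000)| = 160 × 2.3e+04 / (2.3e+04 × 2.3e+04 × 2.303e+04) = 3.0208e-07
20 log₁₀(3.0208e-07) = -130.40 dB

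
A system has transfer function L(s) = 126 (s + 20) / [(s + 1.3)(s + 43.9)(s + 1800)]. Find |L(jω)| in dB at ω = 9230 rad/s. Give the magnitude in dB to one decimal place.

-116.8 dB

|j9230 + 20| = √(9230² + 20²) = 9230
|j9230 + 1.3| = √(9230² + 1.3²) = 9230
|j9230 + 43.9| = √(9230² + 43.9²) = 9230
|j9230 + 1800| = √(9230² + 1800²) = 9404
|L(j9230)| = 126 × 9230 / (9230 × 9230 × 9404) = 1.4516e-06
20 log₁₀(1.4516e-06) = -116.76 dB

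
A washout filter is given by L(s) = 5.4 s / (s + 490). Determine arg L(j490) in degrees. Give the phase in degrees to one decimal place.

∠(j490) = 90.00°
∠(j490 + 490) = arctan(490/490) = 45.00°
∠L(j490) = 90.00° − 45.00° = 45.00°

45.0°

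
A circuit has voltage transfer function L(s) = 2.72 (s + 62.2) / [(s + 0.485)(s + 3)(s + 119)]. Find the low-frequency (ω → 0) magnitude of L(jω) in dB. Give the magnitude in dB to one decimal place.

-0.2 dB

L(0) = 2.72 × 62.2 / (0.485 × 3 × 119) = 0.97712
20 log₁₀(0.97712) = -0.20 dB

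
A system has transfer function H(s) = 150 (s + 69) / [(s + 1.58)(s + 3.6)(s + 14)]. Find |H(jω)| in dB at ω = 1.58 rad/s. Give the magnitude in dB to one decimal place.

|j1.58 + 69| = √(1.58² + 69²) = 69.02
|j1.58 + 1.58| = √(1.58² + 1.58²) = 2.234
|j1.58 + 3.6| = √(1.58² + 3.6²) = 3.931
|j1.58 + 14| = √(1.58² + 14²) = 14.09
|H(j1.58)| = 150 × 69.02 / (2.234 × 3.931 × 14.09) = 83.647
20 log₁₀(83.647) = 38.45 dB

38.4 dB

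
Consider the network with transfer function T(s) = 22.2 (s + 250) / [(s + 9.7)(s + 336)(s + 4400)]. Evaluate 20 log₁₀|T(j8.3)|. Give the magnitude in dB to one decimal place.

|j8.3 + 250| = √(8.3² + 250²) = 250.1
|j8.3 + 9.7| = √(8.3² + 9.7²) = 12.77
|j8.3 + 336| = √(8.3² + 336²) = 336.1
|j8.3 + 4400| = √(8.3² + 4400²) = 4400
|T(j8.3)| = 22.2 × 250.1 / (12.77 × 336.1 × 4400) = 0.00029413
20 log₁₀(0.00029413) = -70.63 dB

-70.6 dB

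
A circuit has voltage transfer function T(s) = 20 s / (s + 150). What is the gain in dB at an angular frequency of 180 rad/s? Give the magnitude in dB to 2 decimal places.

23.73 dB

|j180| = 180
|j180 + 150| = √(180² + 150²) = 234.3
|T(j180)| = 20 × 180 / 234.3 = 15.364
20 log₁₀(15.364) = 23.730 dB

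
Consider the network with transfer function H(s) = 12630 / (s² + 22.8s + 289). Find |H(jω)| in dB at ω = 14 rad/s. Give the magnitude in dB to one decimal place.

31.6 dB

|(j14)² + 22.8(j14) + 289| = |93 + j319.2| = 332.5
|H(j14)| = 12630 / 332.5 = 37.988
20 log₁₀(37.988) = 31.59 dB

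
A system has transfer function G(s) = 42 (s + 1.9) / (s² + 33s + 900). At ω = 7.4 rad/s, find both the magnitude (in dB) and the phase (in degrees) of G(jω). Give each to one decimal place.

|G| = -8.8 dB, ∠G = 59.5°

|j7.4 + 1.9| = √(7.4² + 1.9²) = 7.64
|(j7.4)² + 33(j7.4) + 900| = |845.24 + j244.2| = 879.8
|G(j7.4)| = 42 × 7.64 / 879.8 = 0.36472
20 log₁₀(0.36472) = -8.76 dB
∠(j7.4 + 1.9) = arctan(7.4/1.9) = 75.60°
∠[(j7.4)² + 33(j7.4) + 900] = ∠[845.24 + j244.2] = 16.11°
∠G(j7.4) = 75.60° − 16.11° = 59.49°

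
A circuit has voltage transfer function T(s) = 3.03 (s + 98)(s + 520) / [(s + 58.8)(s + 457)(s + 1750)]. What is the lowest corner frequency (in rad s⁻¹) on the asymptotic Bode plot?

Break frequencies occur at each pole and zero magnitude: 58.8 rad s⁻¹, 98 rad s⁻¹, 457 rad s⁻¹, 520 rad s⁻¹, 1750 rad s⁻¹.
The lowest is 58.8 rad s⁻¹.

58.8 rad s⁻¹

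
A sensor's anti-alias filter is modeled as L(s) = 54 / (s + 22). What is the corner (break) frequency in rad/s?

22 rad/s

The single real pole at s = −22 gives a corner at ω = 22 rad/s.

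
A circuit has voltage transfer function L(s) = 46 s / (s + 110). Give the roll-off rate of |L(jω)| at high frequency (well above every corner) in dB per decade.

With 1 zero and 1 pole, the high-frequency asymptotic slope is 20 × (1 − 1) = 0 dB/decade.

0 dB/decade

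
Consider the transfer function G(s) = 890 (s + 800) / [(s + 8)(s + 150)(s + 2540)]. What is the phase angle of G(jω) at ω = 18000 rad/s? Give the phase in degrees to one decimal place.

∠(j18000 + 800) = arctan(18000/800) = 87.46°
∠(j18000 + 8) = arctan(18000/8) = 89.97°
∠(j18000 + 150) = arctan(18000/150) = 89.52°
∠(j18000 + 2540) = arctan(18000/2540) = 81.97°
∠G(j18000) = 87.46° − (89.97° + 89.52° + 81.97°) = -174.01°

-174.0 deg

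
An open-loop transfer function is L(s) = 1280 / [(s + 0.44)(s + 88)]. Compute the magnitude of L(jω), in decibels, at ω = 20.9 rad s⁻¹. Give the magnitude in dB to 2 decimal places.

|j20.9 + 0.44| = √(20.9² + 0.44²) = 20.9
|j20.9 + 88| = √(20.9² + 88²) = 90.45
|L(j20.9)| = 1280 / (20.9 × 90.45) = 0.67697
20 log₁₀(0.67697) = -3.389 dB

-3.39 dB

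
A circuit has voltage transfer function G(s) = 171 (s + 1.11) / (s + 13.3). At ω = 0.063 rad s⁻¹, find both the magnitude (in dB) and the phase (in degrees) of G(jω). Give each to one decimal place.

|G| = 23.1 dB, ∠G = 3.0°

|j0.063 + 1.11| = √(0.063² + 1.11²) = 1.112
|j0.063 + 13.3| = √(0.063² + 13.3²) = 13.3
|G(j0.063)| = 171 × 1.112 / 13.3 = 14.294
20 log₁₀(14.294) = 23.10 dB
∠(j0.063 + 1.11) = arctan(0.063/1.11) = 3.25°
∠(j0.063 + 13.3) = arctan(0.063/13.3) = 0.27°
∠G(j0.063) = 3.25° − 0.27° = 2.98°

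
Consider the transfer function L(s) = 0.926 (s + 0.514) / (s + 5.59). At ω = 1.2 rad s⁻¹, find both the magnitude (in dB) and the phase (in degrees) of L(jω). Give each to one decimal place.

|L| = -13.5 dB, ∠L = 54.7 deg

|j1.2 + 0.514| = √(1.2² + 0.514²) = 1.305
|j1.2 + 5.59| = √(1.2² + 5.59²) = 5.717
|L(j1.2)| = 0.926 × 1.305 / 5.717 = 0.21143
20 log₁₀(0.21143) = -13.50 dB
∠(j1.2 + 0.514) = arctan(1.2/0.514) = 66.81°
∠(j1.2 + 5.59) = arctan(1.2/5.59) = 12.12°
∠L(j1.2) = 66.81° − 12.12° = 54.70°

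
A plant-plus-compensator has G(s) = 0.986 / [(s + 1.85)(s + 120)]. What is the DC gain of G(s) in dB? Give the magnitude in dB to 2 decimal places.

-47.05 dB

G(0) = 0.986 / (1.85 × 120) = 0.0044414
20 log₁₀(0.0044414) = -47.050 dB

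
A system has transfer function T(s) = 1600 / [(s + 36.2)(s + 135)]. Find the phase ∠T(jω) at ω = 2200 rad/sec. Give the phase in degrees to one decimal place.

-175.5°

∠(j2200 + 36.2) = arctan(2200/36.2) = 89.06°
∠(j2200 + 135) = arctan(2200/135) = 86.49°
∠T(j2200) = − (89.06° + 86.49°) = -175.55°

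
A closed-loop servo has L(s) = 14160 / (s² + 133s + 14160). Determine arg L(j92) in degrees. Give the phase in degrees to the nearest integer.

-65°

∠[(j92)² + 133(j92) + 14160] = ∠[5696 + j12236] = 65.04°
∠L(j92) = −65.04° = -65.04°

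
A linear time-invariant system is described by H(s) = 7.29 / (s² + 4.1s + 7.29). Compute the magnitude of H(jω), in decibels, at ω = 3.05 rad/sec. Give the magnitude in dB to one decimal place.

|(j3.05)² + 4.1(j3.05) + 7.29| = |-2.0125 + j12.505| = 12.67
|H(j3.05)| = 7.29 / 12.67 = 0.57556
20 log₁₀(0.57556) = -4.80 dB

-4.8 dB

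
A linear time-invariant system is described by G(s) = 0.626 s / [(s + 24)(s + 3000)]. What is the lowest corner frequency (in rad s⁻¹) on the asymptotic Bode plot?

Break frequencies occur at each pole and zero magnitude: 24 rad s⁻¹, 3000 rad s⁻¹.
The lowest is 24 rad s⁻¹.

24 rad s⁻¹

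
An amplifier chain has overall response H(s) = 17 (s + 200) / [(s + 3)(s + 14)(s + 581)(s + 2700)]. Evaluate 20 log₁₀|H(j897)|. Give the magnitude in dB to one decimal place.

|j897 + 200| = √(897² + 200²) = 919
|j897 + 3| = √(897² + 3²) = 897
|j897 + 14| = √(897² + 14²) = 897.1
|j897 + 581| = √(897² + 581²) = 1069
|j897 + 2700| = √(897² + 2700²) = 2845
|H(j897)| = 17 × 919 / (897 × 897.1 × 1069 × 2845) = 6.3852e-09
20 log₁₀(6.3852e-09) = -163.90 dB

-163.9 dB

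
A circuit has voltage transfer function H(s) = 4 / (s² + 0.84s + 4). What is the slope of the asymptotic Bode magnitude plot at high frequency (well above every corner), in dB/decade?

-40 dB/decade

With 0 zeros and 2 poles, the high-frequency asymptotic slope is 20 × (0 − 2) = -40 dB/decade.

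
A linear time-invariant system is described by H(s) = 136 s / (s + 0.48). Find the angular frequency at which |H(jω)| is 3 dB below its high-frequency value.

0.48 rad s⁻¹

For a single-pole high-pass, the −3 dB point is at the pole: ω = 0.48 rad s⁻¹.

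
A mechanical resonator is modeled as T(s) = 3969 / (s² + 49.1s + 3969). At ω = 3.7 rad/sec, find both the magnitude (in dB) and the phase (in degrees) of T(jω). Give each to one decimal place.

|(j3.7)² + 49.1(j3.7) + 3969| = |3955.3 + j181.67| = 3959
|T(j3.7)| = 3969 / 3959 = 1.0024
20 log₁₀(1.0024) = 0.02 dB
∠[(j3.7)² + 49.1(j3.7) + 3969] = ∠[3955.3 + j181.67] = 2.63°
∠T(j3.7) = −2.63° = -2.63°

|T| = 0.0 dB, ∠T = -2.6°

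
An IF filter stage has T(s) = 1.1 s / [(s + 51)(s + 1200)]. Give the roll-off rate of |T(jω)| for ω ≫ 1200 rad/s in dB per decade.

With 1 zero and 2 poles, the high-frequency asymptotic slope is 20 × (1 − 2) = -20 dB/decade.

-20 dB/decade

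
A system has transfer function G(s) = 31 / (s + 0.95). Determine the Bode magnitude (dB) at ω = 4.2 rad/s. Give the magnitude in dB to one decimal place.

|j4.2 + 0.95| = √(4.2² + 0.95²) = 4.306
|G(j4.2)| = 31 / 4.306 = 7.1991
20 log₁₀(7.1991) = 17.15 dB

17.1 dB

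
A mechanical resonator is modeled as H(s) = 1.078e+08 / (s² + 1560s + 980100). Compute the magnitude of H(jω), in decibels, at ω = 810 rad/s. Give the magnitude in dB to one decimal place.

|(j810)² + 1560(j810) + 980100| = |3.24e+05 + j1.2636e+06| = 1.304e+06
|H(j810)| = 1.078e+08 / 1.304e+06 = 82.638
20 log₁₀(82.638) = 38.34 dB

38.3 dB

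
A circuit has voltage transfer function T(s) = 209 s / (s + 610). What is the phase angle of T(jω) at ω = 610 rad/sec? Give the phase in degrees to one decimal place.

45.0°

∠(j610) = 90.00°
∠(j610 + 610) = arctan(610/610) = 45.00°
∠T(j610) = 90.00° − 45.00° = 45.00°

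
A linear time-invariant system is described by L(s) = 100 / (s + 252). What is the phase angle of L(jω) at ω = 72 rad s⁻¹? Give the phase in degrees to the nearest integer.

∠(j72 + 252) = arctan(72/252) = 15.95°
∠L(j72) = −15.95° = -15.95°

-16°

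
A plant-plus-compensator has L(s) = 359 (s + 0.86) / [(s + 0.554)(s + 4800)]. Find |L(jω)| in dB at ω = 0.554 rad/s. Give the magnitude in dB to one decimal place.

-20.2 dB

|j0.554 + 0.86| = √(0.554² + 0.86²) = 1.023
|j0.554 + 0.554| = √(0.554² + 0.554²) = 0.7835
|j0.554 + 4800| = √(0.554² + 4800²) = 4800
|L(j0.554)| = 359 × 1.023 / (0.7835 × 4800) = 0.097657
20 log₁₀(0.097657) = -20.21 dB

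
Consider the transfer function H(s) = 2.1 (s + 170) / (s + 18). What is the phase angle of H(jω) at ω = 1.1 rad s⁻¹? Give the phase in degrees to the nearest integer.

-3°

∠(j1.1 + 170) = arctan(1.1/170) = 0.37°
∠(j1.1 + 18) = arctan(1.1/18) = 3.50°
∠H(j1.1) = 0.37° − 3.50° = -3.13°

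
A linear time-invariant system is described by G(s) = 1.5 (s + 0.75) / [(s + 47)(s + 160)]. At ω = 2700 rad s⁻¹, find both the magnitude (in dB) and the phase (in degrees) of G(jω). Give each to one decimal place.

|j2700 + 0.75| = √(2700² + 0.75²) = 2700
|j2700 + 47| = √(2700² + 47²) = 2700
|j2700 + 160| = √(2700² + 160²) = 2705
|G(j2700)| = 1.5 × 2700 / (2700 × 2705) = 0.0005545
20 log₁₀(0.0005545) = -65.12 dB
∠(j2700 + 0.75) = arctan(2700/0.75) = 89.98°
∠(j2700 + 47) = arctan(2700/47) = 89.00°
∠(j2700 + 160) = arctan(2700/160) = 86.61°
∠G(j2700) = 89.98° − (89.00° + 86.61°) = -85.63°

|G| = -65.1 dB, ∠G = -85.6°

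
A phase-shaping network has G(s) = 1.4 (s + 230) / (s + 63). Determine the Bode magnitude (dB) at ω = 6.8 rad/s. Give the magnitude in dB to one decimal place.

|j6.8 + 230| = √(6.8² + 230²) = 230.1
|j6.8 + 63| = √(6.8² + 63²) = 63.37
|G(j6.8)| = 1.4 × 230.1 / 63.37 = 5.0838
20 log₁₀(5.0838) = 14.12 dB

14.1 dB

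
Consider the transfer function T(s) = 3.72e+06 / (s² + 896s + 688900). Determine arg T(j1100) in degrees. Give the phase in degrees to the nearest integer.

∠[(j1100)² + 896(j1100) + 688900] = ∠[-5.211e+05 + j9.856e+05] = 117.87°
∠T(j1100) = −117.87° = -117.87°

-118 deg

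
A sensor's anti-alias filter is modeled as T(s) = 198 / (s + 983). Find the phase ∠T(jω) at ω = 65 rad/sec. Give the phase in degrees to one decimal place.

-3.8°

∠(j65 + 983) = arctan(65/983) = 3.78°
∠T(j65) = −3.78° = -3.78°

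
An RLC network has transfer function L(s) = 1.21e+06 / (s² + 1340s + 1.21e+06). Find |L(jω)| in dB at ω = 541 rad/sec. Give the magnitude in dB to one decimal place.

0.3 dB

|(j541)² + 1340(j541) + 1.21e+06| = |9.1732e+05 + j7.2494e+05| = 1.169e+06
|L(j541)| = 1.21e+06 / 1.169e+06 = 1.0349
20 log₁₀(1.0349) = 0.30 dB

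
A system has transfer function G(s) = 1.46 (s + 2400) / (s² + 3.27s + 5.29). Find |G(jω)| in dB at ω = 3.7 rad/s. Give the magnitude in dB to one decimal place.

47.5 dB

|j3.7 + 2400| = √(3.7² + 2400²) = 2400
|(j3.7)² + 3.27(j3.7) + 5.29| = |-8.4 + j12.099| = 14.73
|G(j3.7)| = 1.46 × 2400 / 14.73 = 237.9
20 log₁₀(237.9) = 47.53 dB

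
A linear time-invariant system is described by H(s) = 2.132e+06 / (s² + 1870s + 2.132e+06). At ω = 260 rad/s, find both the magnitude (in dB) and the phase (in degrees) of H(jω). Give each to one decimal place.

|H| = 0.0 dB, ∠H = -13.3°

|(j260)² + 1870(j260) + 2.132e+06| = |2.0644e+06 + j4.862e+05| = 2.121e+06
|H(j260)| = 2.132e+06 / 2.121e+06 = 1.0052
20 log₁₀(1.0052) = 0.05 dB
∠[(j260)² + 1870(j260) + 2.132e+06] = ∠[2.0644e+06 + j4.862e+05] = 13.25°
∠H(j260) = −13.25° = -13.25°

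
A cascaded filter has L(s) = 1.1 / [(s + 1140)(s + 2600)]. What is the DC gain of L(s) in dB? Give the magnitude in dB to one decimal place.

-128.6 dB

L(0) = 1.1 / (1140 × 2600) = 3.7112e-07
20 log₁₀(3.7112e-07) = -128.61 dB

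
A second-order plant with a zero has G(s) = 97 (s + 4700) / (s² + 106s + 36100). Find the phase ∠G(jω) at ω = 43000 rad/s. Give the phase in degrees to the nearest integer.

∠(j43000 + 4700) = arctan(43000/4700) = 83.76°
∠[(j43000)² + 106(j43000) + 36100] = ∠[-1.849e+09 + j4.558e+06] = 179.86°
∠G(j43000) = 83.76° − 179.86° = -96.10°

-96°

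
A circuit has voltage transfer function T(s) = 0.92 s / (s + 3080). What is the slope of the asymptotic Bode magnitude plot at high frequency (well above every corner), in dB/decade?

With 1 zero and 1 pole, the high-frequency asymptotic slope is 20 × (1 − 1) = 0 dB/decade.

0 dB/decade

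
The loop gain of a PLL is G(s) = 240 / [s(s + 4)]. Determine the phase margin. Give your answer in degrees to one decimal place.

Gain crossover: |G(jω)| = 1 at ω ≈ 15.2 rad s⁻¹.
∠G(j15.2) = −90° − arctan(15.2/4) ≈ -165.29°
PM = 180° + (-165.29°) = 14.71°

14.7 deg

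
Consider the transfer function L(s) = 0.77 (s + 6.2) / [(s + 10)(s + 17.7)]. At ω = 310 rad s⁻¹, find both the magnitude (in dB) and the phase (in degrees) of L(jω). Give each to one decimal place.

|j310 + 6.2| = √(310² + 6.2²) = 310.1
|j310 + 10| = √(310² + 10²) = 310.2
|j310 + 17.7| = √(310² + 17.7²) = 310.5
|L(j310)| = 0.77 × 310.1 / (310.2 × 310.5) = 0.002479
20 log₁₀(0.002479) = -52.11 dB
∠(j310 + 6.2) = arctan(310/6.2) = 88.85°
∠(j310 + 10) = arctan(310/10) = 88.15°
∠(j310 + 17.7) = arctan(310/17.7) = 86.73°
∠L(j310) = 88.85° − (88.15° + 86.73°) = -86.03°

|L| = -52.1 dB, ∠L = -86.0°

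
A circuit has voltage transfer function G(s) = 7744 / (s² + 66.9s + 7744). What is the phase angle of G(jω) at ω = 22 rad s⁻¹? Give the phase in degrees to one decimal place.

∠[(j22)² + 66.9(j22) + 7744] = ∠[7260 + j1471.8] = 11.46°
∠G(j22) = −11.46° = -11.46°

-11.5 deg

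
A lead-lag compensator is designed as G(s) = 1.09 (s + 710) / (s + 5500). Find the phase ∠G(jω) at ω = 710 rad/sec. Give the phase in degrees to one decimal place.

37.6°

∠(j710 + 710) = arctan(710/710) = 45.00°
∠(j710 + 5500) = arctan(710/5500) = 7.36°
∠G(j710) = 45.00° − 7.36° = 37.64°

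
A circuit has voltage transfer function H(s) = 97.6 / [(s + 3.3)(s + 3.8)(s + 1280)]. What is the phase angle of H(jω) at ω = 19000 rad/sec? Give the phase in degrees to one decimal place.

∠(j19000 + 3.3) = arctan(19000/3.3) = 89.99°
∠(j19000 + 3.8) = arctan(19000/3.8) = 89.99°
∠(j19000 + 1280) = arctan(19000/1280) = 86.15°
∠H(j19000) = − (89.99° + 89.99° + 86.15°) = -266.12°

-266.1°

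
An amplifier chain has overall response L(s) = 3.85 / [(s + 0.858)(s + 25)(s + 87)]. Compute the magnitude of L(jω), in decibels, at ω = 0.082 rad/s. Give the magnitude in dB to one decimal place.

-53.7 dB

|j0.082 + 0.858| = √(0.082² + 0.858²) = 0.8619
|j0.082 + 25| = √(0.082² + 25²) = 25
|j0.082 + 87| = √(0.082² + 87²) = 87
|L(j0.082)| = 3.85 / (0.8619 × 25 × 87) = 0.0020537
20 log₁₀(0.0020537) = -53.75 dB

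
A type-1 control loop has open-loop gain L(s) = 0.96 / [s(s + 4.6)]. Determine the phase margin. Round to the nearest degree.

87°

Gain crossover: |L(jω)| = 1 at ω ≈ 0.208 rad s⁻¹.
∠L(j0.208) = −90° − arctan(0.208/4.6) ≈ -92.59°
PM = 180° + (-92.59°) = 87.41°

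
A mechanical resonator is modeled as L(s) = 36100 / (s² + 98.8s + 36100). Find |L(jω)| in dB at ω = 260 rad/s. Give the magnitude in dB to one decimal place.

|(j260)² + 98.8(j260) + 36100| = |-31500 + j25688| = 4.065e+04
|L(j260)| = 36100 / 4.065e+04 = 0.88815
20 log₁₀(0.88815) = -1.03 dB

-1.0 dB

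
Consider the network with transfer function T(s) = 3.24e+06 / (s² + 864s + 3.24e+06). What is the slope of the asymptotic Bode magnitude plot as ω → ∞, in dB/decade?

With 0 zeros and 2 poles, the high-frequency asymptotic slope is 20 × (0 − 2) = -40 dB/decade.

-40 dB/decade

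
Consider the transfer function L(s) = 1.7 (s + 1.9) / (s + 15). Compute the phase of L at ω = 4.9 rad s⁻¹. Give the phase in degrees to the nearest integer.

∠(j4.9 + 1.9) = arctan(4.9/1.9) = 68.81°
∠(j4.9 + 15) = arctan(4.9/15) = 18.09°
∠L(j4.9) = 68.81° − 18.09° = 50.72°

51 deg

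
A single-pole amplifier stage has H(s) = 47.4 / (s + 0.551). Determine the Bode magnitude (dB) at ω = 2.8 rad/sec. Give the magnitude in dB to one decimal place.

|j2.8 + 0.551| = √(2.8² + 0.551²) = 2.854
|H(j2.8)| = 47.4 / 2.854 = 16.61
20 log₁₀(16.61) = 24.41 dB

24.4 dB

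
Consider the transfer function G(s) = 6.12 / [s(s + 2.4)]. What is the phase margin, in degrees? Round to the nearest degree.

Gain crossover: |G(jω)| = 1 at ω ≈ 1.97 rad s⁻¹.
∠G(j1.97) = −90° − arctan(1.97/2.4) ≈ -129.39°
PM = 180° + (-129.39°) = 50.61°

51°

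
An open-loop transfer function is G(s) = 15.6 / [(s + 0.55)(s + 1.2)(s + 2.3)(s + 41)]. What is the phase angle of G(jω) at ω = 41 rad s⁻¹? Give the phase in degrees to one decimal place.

-309.3°

∠(j41 + 0.55) = arctan(41/0.55) = 89.23°
∠(j41 + 1.2) = arctan(41/1.2) = 88.32°
∠(j41 + 2.3) = arctan(41/2.3) = 86.79°
∠(j41 + 41) = arctan(41/41) = 45.00°
∠G(j41) = − (89.23° + 88.32° + 86.79° + 45.00°) = -309.34°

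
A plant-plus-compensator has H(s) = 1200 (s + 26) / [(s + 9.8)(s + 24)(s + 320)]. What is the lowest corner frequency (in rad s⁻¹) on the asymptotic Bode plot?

Break frequencies occur at each pole and zero magnitude: 9.8 rad s⁻¹, 24 rad s⁻¹, 26 rad s⁻¹, 320 rad s⁻¹.
The lowest is 9.8 rad s⁻¹.

9.8 rad s⁻¹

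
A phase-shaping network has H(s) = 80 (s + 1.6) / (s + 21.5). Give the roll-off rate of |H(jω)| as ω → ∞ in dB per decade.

With 1 zero and 1 pole, the high-frequency asymptotic slope is 20 × (1 − 1) = 0 dB/decade.

0 dB/decade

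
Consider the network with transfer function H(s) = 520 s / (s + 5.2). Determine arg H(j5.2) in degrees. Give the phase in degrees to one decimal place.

45.0°

∠(j5.2) = 90.00°
∠(j5.2 + 5.2) = arctan(5.2/5.2) = 45.00°
∠H(j5.2) = 90.00° − 45.00° = 45.00°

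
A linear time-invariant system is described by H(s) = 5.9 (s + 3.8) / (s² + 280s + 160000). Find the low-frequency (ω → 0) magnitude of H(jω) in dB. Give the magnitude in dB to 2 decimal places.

-77.07 dB

H(0) = 5.9 × 3.8 / 160000 = 0.00014013
20 log₁₀(0.00014013) = -77.070 dB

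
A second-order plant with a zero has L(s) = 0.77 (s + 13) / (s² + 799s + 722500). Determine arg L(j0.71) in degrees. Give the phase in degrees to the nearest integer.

3°

∠(j0.71 + 13) = arctan(0.71/13) = 3.13°
∠[(j0.71)² + 799(j0.71) + 722500] = ∠[7.225e+05 + j567.29] = 0.04°
∠L(j0.71) = 3.13° − 0.04° = 3.08°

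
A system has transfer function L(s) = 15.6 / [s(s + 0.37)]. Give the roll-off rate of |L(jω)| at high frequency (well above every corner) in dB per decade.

-40 dB/decade

With 0 zeros and 2 poles, the high-frequency asymptotic slope is 20 × (0 − 2) = -40 dB/decade.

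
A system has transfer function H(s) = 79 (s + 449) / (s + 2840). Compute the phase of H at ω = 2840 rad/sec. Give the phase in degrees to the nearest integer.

∠(j2840 + 449) = arctan(2840/449) = 81.02°
∠(j2840 + 2840) = arctan(2840/2840) = 45.00°
∠H(j2840) = 81.02° − 45.00° = 36.02°

36°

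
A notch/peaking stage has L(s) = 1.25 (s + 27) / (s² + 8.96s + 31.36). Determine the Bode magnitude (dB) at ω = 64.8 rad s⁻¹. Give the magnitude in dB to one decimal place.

|j64.8 + 27| = √(64.8² + 27²) = 70.2
|(j64.8)² + 8.96(j64.8) + 31.36| = |-4167.7 + j580.61| = 4208
|L(j64.8)| = 1.25 × 70.2 / 4208 = 0.020853
20 log₁₀(0.020853) = -33.62 dB

-33.6 dB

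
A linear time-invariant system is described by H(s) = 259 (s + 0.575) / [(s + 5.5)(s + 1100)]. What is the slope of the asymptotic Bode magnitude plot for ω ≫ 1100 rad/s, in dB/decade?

-20 dB/decade

With 1 zero and 2 poles, the high-frequency asymptotic slope is 20 × (1 − 2) = -20 dB/decade.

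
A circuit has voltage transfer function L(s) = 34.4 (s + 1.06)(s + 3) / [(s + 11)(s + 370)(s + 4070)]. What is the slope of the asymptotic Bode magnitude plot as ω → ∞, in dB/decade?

With 2 zeros and 3 poles, the high-frequency asymptotic slope is 20 × (2 − 3) = -20 dB/decade.

-20 dB/decade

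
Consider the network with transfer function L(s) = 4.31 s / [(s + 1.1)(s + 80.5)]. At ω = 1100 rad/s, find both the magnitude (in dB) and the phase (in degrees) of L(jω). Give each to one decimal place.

|L| = -48.2 dB, ∠L = -85.8°

|j1100| = 1100
|j1100 + 1.1| = √(1100² + 1.1²) = 1100
|j1100 + 80.5| = √(1100² + 80.5²) = 1103
|L(j1100)| = 4.31 × 1100 / (1100 × 1103) = 0.0039077
20 log₁₀(0.0039077) = -48.16 dB
∠(j1100) = 90.00°
∠(j1100 + 1.1) = arctan(1100/1.1) = 89.94°
∠(j1100 + 80.5) = arctan(1100/80.5) = 85.81°
∠L(j1100) = 90.00° − (89.94° + 85.81°) = -85.76°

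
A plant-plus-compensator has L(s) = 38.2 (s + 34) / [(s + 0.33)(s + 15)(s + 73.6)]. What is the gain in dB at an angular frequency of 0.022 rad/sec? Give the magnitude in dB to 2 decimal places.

|j0.022 + 34| = √(0.022² + 34²) = 34
|j0.022 + 0.33| = √(0.022² + 0.33²) = 0.3307
|j0.022 + 15| = √(0.022² + 15²) = 15
|j0.022 + 73.6| = √(0.022² + 73.6²) = 73.6
|L(j0.022)| = 38.2 × 34 / (0.3307 × 15 × 73.6) = 3.5571
20 log₁₀(3.5571) = 11.022 dB

11.02 dB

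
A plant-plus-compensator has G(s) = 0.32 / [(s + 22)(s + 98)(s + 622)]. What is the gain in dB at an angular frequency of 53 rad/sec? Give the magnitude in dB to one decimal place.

|j53 + 22| = √(53² + 22²) = 57.38
|j53 + 98| = √(53² + 98²) = 111.4
|j53 + 622| = √(53² + 622²) = 624.3
|G(j53)| = 0.32 / (57.38 × 111.4 × 624.3) = 8.0178e-08
20 log₁₀(8.0178e-08) = -141.92 dB

-141.9 dB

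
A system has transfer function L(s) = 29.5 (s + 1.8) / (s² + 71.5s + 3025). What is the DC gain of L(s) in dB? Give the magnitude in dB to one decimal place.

L(0) = 29.5 × 1.8 / 3025 = 0.017554
20 log₁₀(0.017554) = -35.11 dB

-35.1 dB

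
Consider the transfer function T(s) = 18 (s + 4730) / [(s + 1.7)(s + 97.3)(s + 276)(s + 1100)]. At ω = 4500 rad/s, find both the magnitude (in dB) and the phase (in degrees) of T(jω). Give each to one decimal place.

|j4500 + 4730| = √(4500² + 4730²) = 6529
|j4500 + 1.7| = √(4500² + 1.7²) = 4500
|j4500 + 97.3| = √(4500² + 97.3²) = 4501
|j4500 + 276| = √(4500² + 276²) = 4508
|j4500 + 1100| = √(4500² + 1100²) = 4632
|T(j4500)| = 18 × 6529 / (4500 × 4501 × 4508 × 4632) = 2.778e-10
20 log₁₀(2.778e-10) = -191.13 dB
∠(j4500 + 4730) = arctan(4500/4730) = 43.57°
∠(j4500 + 1.7) = arctan(4500/1.7) = 89.98°
∠(j4500 + 97.3) = arctan(4500/97.3) = 88.76°
∠(j4500 + 276) = arctan(4500/276) = 86.49°
∠(j4500 + 1100) = arctan(4500/1100) = 76.26°
∠T(j4500) = 43.57° − (89.98° + 88.76° + 86.49° + 76.26°) = -297.92°

|T| = -191.1 dB, ∠T = -297.9°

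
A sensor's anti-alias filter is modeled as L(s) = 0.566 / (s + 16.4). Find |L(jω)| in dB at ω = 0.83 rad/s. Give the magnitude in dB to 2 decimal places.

-29.25 dB

|j0.83 + 16.4| = √(0.83² + 16.4²) = 16.42
|L(j0.83)| = 0.566 / 16.42 = 0.034468
20 log₁₀(0.034468) = -29.252 dB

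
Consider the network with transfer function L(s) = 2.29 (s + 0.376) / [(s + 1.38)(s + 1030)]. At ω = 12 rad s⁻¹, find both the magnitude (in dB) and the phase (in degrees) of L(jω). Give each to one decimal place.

|L| = -53.1 dB, ∠L = 4.1°

|j12 + 0.376| = √(12² + 0.376²) = 12.01
|j12 + 1.38| = √(12² + 1.38²) = 12.08
|j12 + 1030| = √(12² + 1030²) = 1030
|L(j12)| = 2.29 × 12.01 / (12.08 × 1030) = 0.0022097
20 log₁₀(0.0022097) = -53.11 dB
∠(j12 + 0.376) = arctan(12/0.376) = 88.21°
∠(j12 + 1.38) = arctan(12/1.38) = 83.44°
∠(j12 + 1030) = arctan(12/1030) = 0.67°
∠L(j12) = 88.21° − (83.44° + 0.67°) = 4.10°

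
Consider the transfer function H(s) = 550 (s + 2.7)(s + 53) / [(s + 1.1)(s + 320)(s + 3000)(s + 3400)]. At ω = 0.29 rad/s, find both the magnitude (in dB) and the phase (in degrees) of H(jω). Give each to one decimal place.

|H| = -93.4 dB, ∠H = -8.4 deg

|j0.29 + 2.7| = √(0.29² + 2.7²) = 2.716
|j0.29 + 53| = √(0.29² + 53²) = 53
|j0.29 + 1.1| = √(0.29² + 1.1²) = 1.138
|j0.29 + 320| = √(0.29² + 320²) = 320
|j0.29 + 3000| = √(0.29² + 3000²) = 3000
|j0.29 + 3400| = √(0.29² + 3400²) = 3400
|H(j0.29)| = 550 × 2.716 × 53 / (1.138 × 320 × 3000 × 3400) = 2.1319e-05
20 log₁₀(2.1319e-05) = -93.42 dB
∠(j0.29 + 2.7) = arctan(0.29/2.7) = 6.13°
∠(j0.29 + 53) = arctan(0.29/53) = 0.31°
∠(j0.29 + 1.1) = arctan(0.29/1.1) = 14.77°
∠(j0.29 + 320) = arctan(0.29/320) = 0.05°
∠(j0.29 + 3000) = arctan(0.29/3000) = 0.01°
∠(j0.29 + 3400) = arctan(0.29/3400) = 0.00°
∠H(j0.29) = 6.13° + 0.31° − (14.77° + 0.05° + 0.01° + 0.00°) = -8.39°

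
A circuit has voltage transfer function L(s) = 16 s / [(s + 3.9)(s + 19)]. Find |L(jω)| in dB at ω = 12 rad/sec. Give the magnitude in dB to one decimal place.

-3.4 dB

|j12| = 12
|j12 + 3.9| = √(12² + 3.9²) = 12.62
|j12 + 19| = √(12² + 19²) = 22.47
|L(j12)| = 16 × 12 / (12.62 × 22.47) = 0.67713
20 log₁₀(0.67713) = -3.39 dB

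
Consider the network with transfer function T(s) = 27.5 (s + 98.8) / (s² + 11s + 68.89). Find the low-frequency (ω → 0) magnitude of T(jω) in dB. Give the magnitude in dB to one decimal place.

31.9 dB

T(0) = 27.5 × 98.8 / 68.89 = 39.44
20 log₁₀(39.44) = 31.92 dB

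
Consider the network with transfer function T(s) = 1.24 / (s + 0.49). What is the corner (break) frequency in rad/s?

0.49 rad/s

The single real pole at s = −0.49 gives a corner at ω = 0.49 rad/s.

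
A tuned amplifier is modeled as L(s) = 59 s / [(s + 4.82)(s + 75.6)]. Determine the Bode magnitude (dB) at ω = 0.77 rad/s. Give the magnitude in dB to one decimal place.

|j0.77| = 0.77
|j0.77 + 4.82| = √(0.77² + 4.82²) = 4.881
|j0.77 + 75.6| = √(0.77² + 75.6²) = 75.6
|L(j0.77)| = 59 × 0.77 / (4.881 × 75.6) = 0.12311
20 log₁₀(0.12311) = -18.19 dB

-18.2 dB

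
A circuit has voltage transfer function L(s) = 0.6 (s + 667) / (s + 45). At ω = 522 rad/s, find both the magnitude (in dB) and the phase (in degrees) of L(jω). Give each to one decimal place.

|j522 + 667| = √(522² + 667²) = 847
|j522 + 45| = √(522² + 45²) = 523.9
|L(j522)| = 0.6 × 847 / 523.9 = 0.96994
20 log₁₀(0.96994) = -0.27 dB
∠(j522 + 667) = arctan(522/667) = 38.05°
∠(j522 + 45) = arctan(522/45) = 85.07°
∠L(j522) = 38.05° − 85.07° = -47.03°

|L| = -0.3 dB, ∠L = -47.0 deg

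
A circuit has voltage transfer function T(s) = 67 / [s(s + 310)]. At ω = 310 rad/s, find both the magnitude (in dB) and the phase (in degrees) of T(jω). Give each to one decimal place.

|T| = -66.1 dB, ∠T = -135.0 deg

|j310 + 310| = √(310² + 310²) = 438.4
|j310| = 310
|T(j310)| = 67 / (438.4 × 310) = 0.00049299
20 log₁₀(0.00049299) = -66.14 dB
∠(j310 + 310) = arctan(310/310) = 45.00°
∠(j310) = 90.00°
∠T(j310) = − (45.00° + 90.00°) = -135.00°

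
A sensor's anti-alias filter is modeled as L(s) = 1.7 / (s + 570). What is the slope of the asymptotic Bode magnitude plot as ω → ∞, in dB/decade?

With 0 zeros and 1 pole, the high-frequency asymptotic slope is 20 × (0 − 1) = -20 dB/decade.

-20 dB/decade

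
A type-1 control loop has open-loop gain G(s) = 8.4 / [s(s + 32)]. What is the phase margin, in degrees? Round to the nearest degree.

Gain crossover: |G(jω)| = 1 at ω ≈ 0.262 rad/s.
∠G(j0.262) = −90° − arctan(0.262/32) ≈ -90.47°
PM = 180° + (-90.47°) = 89.53°

90 deg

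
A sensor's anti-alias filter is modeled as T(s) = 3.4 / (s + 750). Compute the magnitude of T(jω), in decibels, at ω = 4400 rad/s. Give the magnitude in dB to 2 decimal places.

-62.36 dB

|j4400 + 750| = √(4400² + 750²) = 4463
|T(j4400)| = 3.4 / 4463 = 0.00076174
20 log₁₀(0.00076174) = -62.364 dB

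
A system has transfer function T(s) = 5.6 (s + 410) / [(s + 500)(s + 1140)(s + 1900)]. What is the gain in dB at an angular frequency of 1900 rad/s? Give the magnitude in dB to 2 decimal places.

-120.63 dB

|j1900 + 410| = √(1900² + 410²) = 1944
|j1900 + 500| = √(1900² + 500²) = 1965
|j1900 + 1140| = √(1900² + 1140²) = 2216
|j1900 + 1900| = √(1900² + 1900²) = 2687
|T(j1900)| = 5.6 × 1944 / (1965 × 2216 × 2687) = 9.3055e-07
20 log₁₀(9.3055e-07) = -120.625 dB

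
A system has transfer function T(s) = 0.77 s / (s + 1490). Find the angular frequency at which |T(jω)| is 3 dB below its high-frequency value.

For a single-pole high-pass, the −3 dB point is at the pole: ω = 1490 rad/s.

1490 rad/s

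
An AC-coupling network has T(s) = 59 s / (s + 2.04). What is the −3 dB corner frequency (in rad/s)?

For a single-pole high-pass, the −3 dB point is at the pole: ω = 2.04 rad/s.

2.04 rad/s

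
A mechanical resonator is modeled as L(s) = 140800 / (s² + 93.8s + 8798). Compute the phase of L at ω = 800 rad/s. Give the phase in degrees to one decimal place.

∠[(j800)² + 93.8(j800) + 8798] = ∠[-6.312e+05 + j75040] = 173.22°
∠L(j800) = −173.22° = -173.22°

-173.2°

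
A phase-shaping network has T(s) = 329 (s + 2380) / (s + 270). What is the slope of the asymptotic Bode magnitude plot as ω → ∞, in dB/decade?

With 1 zero and 1 pole, the high-frequency asymptotic slope is 20 × (1 − 1) = 0 dB/decade.

0 dB/decade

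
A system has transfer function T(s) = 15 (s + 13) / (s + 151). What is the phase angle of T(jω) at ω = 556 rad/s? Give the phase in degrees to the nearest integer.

∠(j556 + 13) = arctan(556/13) = 88.66°
∠(j556 + 151) = arctan(556/151) = 74.81°
∠T(j556) = 88.66° − 74.81° = 13.85°

14°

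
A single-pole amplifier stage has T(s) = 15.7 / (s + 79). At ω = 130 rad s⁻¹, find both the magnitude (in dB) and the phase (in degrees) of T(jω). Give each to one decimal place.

|T| = -19.7 dB, ∠T = -58.7°

|j130 + 79| = √(130² + 79²) = 152.1
|T(j130)| = 15.7 / 152.1 = 0.10321
20 log₁₀(0.10321) = -19.73 dB
∠(j130 + 79) = arctan(130/79) = 58.71°
∠T(j130) = −58.71° = -58.71°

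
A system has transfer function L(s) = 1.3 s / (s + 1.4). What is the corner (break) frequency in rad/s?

The single real pole at s = −1.4 gives a corner at ω = 1.4 rad/s.

1.4 rad/s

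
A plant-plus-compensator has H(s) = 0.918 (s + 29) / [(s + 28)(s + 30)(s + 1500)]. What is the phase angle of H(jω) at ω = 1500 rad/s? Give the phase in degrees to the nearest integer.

∠(j1500 + 29) = arctan(1500/29) = 88.89°
∠(j1500 + 28) = arctan(1500/28) = 88.93°
∠(j1500 + 30) = arctan(1500/30) = 88.85°
∠(j1500 + 1500) = arctan(1500/1500) = 45.00°
∠H(j1500) = 88.89° − (88.93° + 88.85° + 45.00°) = -133.89°

-134°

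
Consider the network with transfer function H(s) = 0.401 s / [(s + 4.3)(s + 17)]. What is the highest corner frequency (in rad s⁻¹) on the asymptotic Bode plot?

17 rad s⁻¹

Break frequencies occur at each pole and zero magnitude: 4.3 rad s⁻¹, 17 rad s⁻¹.
The highest is 17 rad s⁻¹.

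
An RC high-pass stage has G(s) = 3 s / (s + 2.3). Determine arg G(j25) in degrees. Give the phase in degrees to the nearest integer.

5°

∠(j25) = 90.00°
∠(j25 + 2.3) = arctan(25/2.3) = 84.74°
∠G(j25) = 90.00° − 84.74° = 5.26°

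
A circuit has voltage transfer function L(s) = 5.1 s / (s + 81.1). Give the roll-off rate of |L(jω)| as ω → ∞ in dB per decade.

0 dB/decade

With 1 zero and 1 pole, the high-frequency asymptotic slope is 20 × (1 − 1) = 0 dB/decade.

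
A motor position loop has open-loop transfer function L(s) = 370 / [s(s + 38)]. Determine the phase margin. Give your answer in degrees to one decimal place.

Gain crossover: |L(jω)| = 1 at ω ≈ 9.45 rad/s.
∠L(j9.45) = −90° − arctan(9.45/38) ≈ -103.96°
PM = 180° + (-103.96°) = 76.04°

76.0°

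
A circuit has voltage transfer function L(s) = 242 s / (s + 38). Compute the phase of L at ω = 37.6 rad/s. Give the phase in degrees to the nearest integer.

45°

∠(j37.6) = 90.00°
∠(j37.6 + 38) = arctan(37.6/38) = 44.70°
∠L(j37.6) = 90.00° − 44.70° = 45.30°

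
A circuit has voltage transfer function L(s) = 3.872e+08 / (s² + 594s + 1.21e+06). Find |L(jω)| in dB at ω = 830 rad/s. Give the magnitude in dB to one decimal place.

|(j830)² + 594(j830) + 1.21e+06| = |5.211e+05 + j4.9302e+05| = 7.174e+05
|L(j830)| = 3.872e+08 / 7.174e+05 = 539.75
20 log₁₀(539.75) = 54.64 dB

54.6 dB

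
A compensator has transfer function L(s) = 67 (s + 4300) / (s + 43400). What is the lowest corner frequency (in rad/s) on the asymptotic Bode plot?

4300 rad/s

Break frequencies occur at each pole and zero magnitude: 4300 rad/s, 43400 rad/s.
The lowest is 4300 rad/s.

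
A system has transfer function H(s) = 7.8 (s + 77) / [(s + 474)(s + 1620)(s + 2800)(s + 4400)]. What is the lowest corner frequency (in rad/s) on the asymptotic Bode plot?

Break frequencies occur at each pole and zero magnitude: 77 rad/s, 474 rad/s, 1620 rad/s, 2800 rad/s, 4400 rad/s.
The lowest is 77 rad/s.

77 rad/s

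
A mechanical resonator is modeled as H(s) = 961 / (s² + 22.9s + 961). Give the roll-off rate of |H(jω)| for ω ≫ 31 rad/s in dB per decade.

With 0 zeros and 2 poles, the high-frequency asymptotic slope is 20 × (0 − 2) = -40 dB/decade.

-40 dB/decade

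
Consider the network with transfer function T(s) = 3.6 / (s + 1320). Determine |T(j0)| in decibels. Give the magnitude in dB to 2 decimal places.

T(0) = 3.6 / 1320 = 0.0027273
20 log₁₀(0.0027273) = -51.285 dB

-51.29 dB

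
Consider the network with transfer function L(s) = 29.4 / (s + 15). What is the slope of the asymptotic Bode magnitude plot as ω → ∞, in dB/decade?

-20 dB/decade

With 0 zeros and 1 pole, the high-frequency asymptotic slope is 20 × (0 − 1) = -20 dB/decade.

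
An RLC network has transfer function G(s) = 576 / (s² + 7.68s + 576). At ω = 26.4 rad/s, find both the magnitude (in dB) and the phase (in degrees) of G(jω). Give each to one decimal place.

|G| = 7.7 dB, ∠G = -120.8°

|(j26.4)² + 7.68(j26.4) + 576| = |-120.96 + j202.75| = 236.1
|G(j26.4)| = 576 / 236.1 = 2.4397
20 log₁₀(2.4397) = 7.75 dB
∠[(j26.4)² + 7.68(j26.4) + 576] = ∠[-120.96 + j202.75] = 120.82°
∠G(j26.4) = −120.82° = -120.82°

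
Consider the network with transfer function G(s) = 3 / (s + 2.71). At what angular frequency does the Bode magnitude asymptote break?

2.71 rad/sec

The single real pole at s = −2.71 gives a corner at ω = 2.71 rad/sec.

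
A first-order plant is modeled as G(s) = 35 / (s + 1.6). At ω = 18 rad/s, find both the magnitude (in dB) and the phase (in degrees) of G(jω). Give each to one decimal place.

|G| = 5.7 dB, ∠G = -84.9°

|j18 + 1.6| = √(18² + 1.6²) = 18.07
|G(j18)| = 35 / 18.07 = 1.9368
20 log₁₀(1.9368) = 5.74 dB
∠(j18 + 1.6) = arctan(18/1.6) = 84.92°
∠G(j18) = −84.92° = -84.92°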